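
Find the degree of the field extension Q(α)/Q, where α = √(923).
[Q(α):Q] = 2

[Q(α):Q] equals the degree of the minimal polynomial of α. Here α^2 = 923 and x^2 - 923 is irreducible (d = 923 is squarefree, ≠ 1, hence not a square), so deg(m_α) = 2. Thus [Q(α):Q] = 2.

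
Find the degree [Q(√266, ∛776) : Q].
[Q(√266, ∛776) : Q] = 6

Let L = Q(√266, ∛776). Since Q(√266) ⊂ L and [Q(√266):Q] = 2, the tower law gives 2 | [L:Q]. Likewise Q(∛776) ⊂ L with [Q(∛776):Q] = 3 (because 776 is not a perfect cube), so 3 | [L:Q]. As gcd(2,3) = 1, [L:Q] is divisible by 6. Conversely L is generated over Q by √266 and ∛776, so [L:Q] ≤ 2·3 = 6. Therefore [Q(√266, ∛776) : Q] = 6.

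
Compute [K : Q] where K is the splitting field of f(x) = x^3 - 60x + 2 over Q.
[K : Q] = 6

By the rational root test, any rational root of the monic integer polynomial f(x) = x^3 - 60x + 2 must be an integer dividing the constant term 2, i.e. one of ±{1, 2}. Evaluating: f(1) = -57, f(-1) = 61, f(2) = -110, f(-2) = 114; none is 0, so f has no rational root and is therefore irreducible over Q (a cubic with no linear factor over a field is irreducible). For an irreducible cubic, the Galois group is A_3 or S_3 according as the discriminant disc(f) = -4a^3 - 27b^2 = -4·(-60)^3 - 27·(2)^2 = 863892 is or is not a square in Q. Here disc(f) = 863892 is not a perfect square in Q, so the Galois group of f over Q is not contained in A_3 and must be all of S_3. The splitting field has degree |S_3| = 6 over Q, so [K : Q] = 6.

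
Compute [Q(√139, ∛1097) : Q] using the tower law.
[Q(√139, ∛1097) : Q] = 6

Let L = Q(√139, ∛1097). Since Q(√139) ⊂ L and [Q(√139):Q] = 2, the tower law gives 2 | [L:Q]. Likewise Q(∛1097) ⊂ L with [Q(∛1097):Q] = 3 (because 1097 is not a perfect cube), so 3 | [L:Q]. As gcd(2,3) = 1, [L:Q] is divisible by 6. Conversely L is generated over Q by √139 and ∛1097, so [L:Q] ≤ 2·3 = 6. Therefore [Q(√139, ∛1097) : Q] = 6.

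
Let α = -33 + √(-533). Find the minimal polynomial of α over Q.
m_α(x) = x^2 + 66x + 1622

From α + 33 = √(-533), squaring gives (α + 33)^2 = -533, i.e. α^2 + 66α + 1089 = -533, so α^2 + 66α + 1622 = 0. The discriminant of x^2 + 66x + 1622 is (66)^2 - 4·(1622) = 4356 - 6488 = -2132, and 4·(-533) is not a perfect square in Q since -533 is squarefree and ≠ 1. Hence x^2 + 66x + 1622 is irreducible over Q and is the minimal polynomial of α.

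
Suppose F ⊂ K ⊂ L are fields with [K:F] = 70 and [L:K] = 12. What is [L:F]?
[L:F] = 840

The tower law says that for any tower of field extensions F ⊂ K ⊂ L with finite degrees, [L:F] = [L:K] · [K:F]. Here this gives [L:F] = 12 · 70 = 840.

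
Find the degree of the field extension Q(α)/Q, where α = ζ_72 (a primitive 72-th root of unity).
[Q(α):Q] = 24

The minimal polynomial of ζ_72 over Q is the 72-th cyclotomic polynomial Φ_72(x), which is irreducible over Q and has degree φ(72) = 24. Hence [Q(α):Q] = φ(72) = 24.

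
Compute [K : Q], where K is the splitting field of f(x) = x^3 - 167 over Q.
[K : Q] = 6

The roots of x^3 - 167 are ∛167, ω∛167, ω^2∛167 where ω = e^(2πi/3) is a primitive cube root of unity, so K = Q(∛167, ω). Now [Q(∛167):Q] = 3 (since 167 is not a perfect cube, x^3 - 167 is irreducible) and [Q(ω):Q] = 2. Both 2 and 3 divide [K:Q], and [K:Q] ≤ 3·2 = 6, so [K:Q] = 6. (Equivalently: Q(∛167) ⊂ R but ω ∉ R, so [K : Q(∛167)] = 2.)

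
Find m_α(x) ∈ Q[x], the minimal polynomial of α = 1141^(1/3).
m_α(x) = x^3 - 1141

α satisfies α^3 = 1141, so x^3 - 1141 annihilates α. By the rational root test, a rational root p/q (in lowest terms) of x^3 - 1141 would satisfy p^3 = 1141 q^3, forcing q = 1 and p^3 = 1141; but 1141 is not a perfect cube, contradiction. A monic cubic over Q with no rational root is irreducible (any nontrivial factorization would include a linear factor). Hence x^3 - 1141 is the minimal polynomial of α, and in particular [Q(α):Q] = 3.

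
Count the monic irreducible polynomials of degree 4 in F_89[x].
There are 15683580 monic irreducible polynomials of degree 4 over F_89

Each element of F_{89^4} that lies in no proper subfield is a root of exactly one monic irreducible of degree 4 over F_89, and each such polynomial has 4 distinct roots in F_{89^4}. By Möbius inversion the count is N_89(4) = (1/4) Σ_{d|4} μ(4/d) · 89^d = (1/4)(μ(4)·89^1 + μ(2)·89^2 + μ(1)·89^4) = 62734320/4 = 15683580.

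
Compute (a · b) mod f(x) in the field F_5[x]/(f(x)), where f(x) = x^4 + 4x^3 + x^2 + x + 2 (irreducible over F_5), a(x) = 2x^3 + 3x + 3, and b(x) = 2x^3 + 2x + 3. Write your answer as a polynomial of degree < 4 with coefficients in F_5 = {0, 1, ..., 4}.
a · b ≡ 4x^3 + 4x^2 + 2x + 4 (mod f(x))

Multiply in F_5[x]: a(x)·b(x) = (2x^3 + 3x + 3)·(2x^3 + 2x + 3) = 4x^6 + 2x^3 + x^2 + 4. This has degree ≥ 4, so divide by f(x) over F_5: 4x^6 + 2x^3 + x^2 + 4 = (4x^2 + 4x)·(x^4 + 4x^3 + x^2 + x + 2) + (4x^3 + 4x^2 + 2x + 4). Hence a·b ≡ 4x^3 + 4x^2 + 2x + 4 (mod f). (F_5[x]/(f) is a field with 5^4 = 625 elements since f is irreducible of degree 4.)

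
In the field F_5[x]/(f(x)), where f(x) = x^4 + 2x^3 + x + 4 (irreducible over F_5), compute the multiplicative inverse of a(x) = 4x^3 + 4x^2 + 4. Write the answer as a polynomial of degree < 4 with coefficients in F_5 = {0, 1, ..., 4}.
a(x)^(-1) ≡ 3x^3 + 2x^2 + x + 4 (mod f(x))

Since f is irreducible over F_5, F_5[x]/(f) is a field and a(x) ≠ 0 has an inverse. Apply the extended Euclidean algorithm to f(x) and a(x) in F_5[x]: f(x) = (4x + 4)·a(x) + (4x^2 + 3);  a(x) = (x + 1)·(4x^2 + 3) + (2x + 1);  (4x^2 + 3) = (2x + 4)·(2x + 1) + (4). The last nonzero remainder is the constant 4 = gcd(f, a) in F_5. Back-substituting through the division chain expresses 4 = s(x)·a(x) + t(x)·f(x) with s(x) ≡ 2x^3 + 3x^2 + 4x + 1 (mod f), so (2x^3 + 3x^2 + 4x + 1)·a(x) ≡ 4 (mod f). Multiplying by 4^(-1) ≡ 4 in F_5 gives a(x)^(-1) ≡ 4·(2x^3 + 3x^2 + 4x + 1) ≡ 3x^3 + 2x^2 + x + 4 (mod f). Check: (4x^3 + 4x^2 + 4)·(3x^3 + 2x^2 + x + 4) = 2x^6 + 2x^4 + 2x^3 + 4x^2 + 4x + 1 ≡ 1 (mod x^4 + 2x^3 + x + 4).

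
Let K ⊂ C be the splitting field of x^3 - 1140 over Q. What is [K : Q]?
[K : Q] = 6

The roots of x^3 - 1140 are ∛1140, ω∛1140, ω^2∛1140 where ω = e^(2πi/3) is a primitive cube root of unity, so K = Q(∛1140, ω). Now [Q(∛1140):Q] = 3 (since 1140 is not a perfect cube, x^3 - 1140 is irreducible) and [Q(ω):Q] = 2. Both 2 and 3 divide [K:Q], and [K:Q] ≤ 3·2 = 6, so [K:Q] = 6. (Equivalently: Q(∛1140) ⊂ R but ω ∉ R, so [K : Q(∛1140)] = 2.)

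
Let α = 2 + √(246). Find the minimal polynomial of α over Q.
m_α(x) = x^2 - 4x - 242

From α - 2 = √(246), squaring gives (α - 2)^2 = 246, i.e. α^2 - 4α + 4 = 246, so α^2 - 4α - 242 = 0. The discriminant of x^2 - 4x - 242 is (-4)^2 - 4·(-242) = 16 + 968 = 984, and 4·(246) is not a perfect square in Q since 246 is squarefree and ≠ 1. Hence x^2 - 4x - 242 is irreducible over Q and is the minimal polynomial of α.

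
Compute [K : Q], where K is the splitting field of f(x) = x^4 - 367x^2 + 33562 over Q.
[K : Q] = 4

Solving the quadratic in x^2: x^2 = (367 ± √(367^2 - 4·33562))/2 = (367 ± √441)/2 = (367 ± 21)/2, giving x^2 = 194 or x^2 = 173. So f(x) = (x^2 - 194)(x^2 - 173) and the roots of f are ±√194, ±√173. Hence the splitting field is K = Q(√194, √173). Since 194 and 173 are distinct squarefree integers > 1, their product 33562 is not a perfect square, so √173 ∉ Q(√194). By the tower law [K:Q] = [Q(√194,√173):Q(√194)] · [Q(√194):Q] = 2 · 2 = 4.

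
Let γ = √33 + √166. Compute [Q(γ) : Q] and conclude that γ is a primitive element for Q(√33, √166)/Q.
[Q(γ) : Q] = 4 (equivalently, Q(γ) = Q(√33, √166))

Obviously Q(γ) ⊆ Q(√33, √166), and [Q(√33, √166):Q] = 4 (since 33, 166 are distinct squarefree integers > 1 with 5478 not a perfect square). To show equality we compute the minimal polynomial of γ. From γ = √33 + √166: γ^2 = 33 + 2√(5478) + 166 = 199 + 2√(5478), so γ^2 - 199 = 2√(5478); squaring, (γ^2 - 199)^2 = 4·5478, i.e. γ^4 - 398γ^2 + 39601 - 21912 = 0, i.e. γ^4 - 398γ^2 + 17689 = 0. So γ is a root of x^4 - 398x^2 + 17689. This polynomial is irreducible over Q: it has no rational root (each ±√33 ± √166 is irrational), and any factorization into two quadratics over Q would force √(5478) ∈ Q (pairing opposite roots) or √33, √166 ∈ Q (other pairings), all impossible. Hence [Q(γ):Q] = 4 = [Q(√33, √166):Q], so Q(γ) = Q(√33, √166).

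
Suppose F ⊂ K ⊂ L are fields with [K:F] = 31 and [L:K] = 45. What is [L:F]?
[L:F] = 1395

The tower law says that for any tower of field extensions F ⊂ K ⊂ L with finite degrees, [L:F] = [L:K] · [K:F]. Here this gives [L:F] = 45 · 31 = 1395.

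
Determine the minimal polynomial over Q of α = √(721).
m_α(x) = x^2 - 721

α satisfies α^2 - 721 = 0, so x^2 - 721 annihilates α. Since d = 721 is squarefree and ≠ 1, it is not a perfect square in Q, so x^2 - 721 has no rational root and is therefore irreducible over Q (a degree-2 polynomial over a field is irreducible iff it has no root). Hence m_α(x) = x^2 - 721.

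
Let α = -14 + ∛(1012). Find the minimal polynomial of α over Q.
m_α(x) = x^3 + 42x^2 + 588x + 1732

Set β = α + 14 = ∛(1012), so β^3 = 1012. Then (α + 14)^3 - 1012 = 0, i.e. α is a root of g(x) = (x + 14)^3 - 1012 = x^3 + 42x^2 + 588x + 1732. Since g(x) = h(x + 14) where h(x) = x^3 - 1012, and h is irreducible over Q (because 1012 is not a perfect cube, so h has no rational root, and a monic cubic with no rational root is irreducible), g is also irreducible (irreducibility is preserved under the substitution x → x + 14). Hence m_α(x) = x^3 + 42x^2 + 588x + 1732.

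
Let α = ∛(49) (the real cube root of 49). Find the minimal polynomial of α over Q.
m_α(x) = x^3 - 49

α satisfies α^3 = 49, so x^3 - 49 annihilates α. By the rational root test, a rational root p/q (in lowest terms) of x^3 - 49 would satisfy p^3 = 49 q^3, forcing q = 1 and p^3 = 49; but 49 is not a perfect cube, contradiction. A monic cubic over Q with no rational root is irreducible (any nontrivial factorization would include a linear factor). Hence x^3 - 49 is the minimal polynomial of α, and in particular [Q(α):Q] = 3.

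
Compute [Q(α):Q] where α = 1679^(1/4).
[Q(α):Q] = 4

α is a root of x^4 - 1679. By Eisenstein's criterion at the prime p = 23 (which divides the constant term 1679 but p^2 = 529 does not, since 1679 is squarefree), x^4 - 1679 is irreducible over Q. Hence [Q(α):Q] = 4.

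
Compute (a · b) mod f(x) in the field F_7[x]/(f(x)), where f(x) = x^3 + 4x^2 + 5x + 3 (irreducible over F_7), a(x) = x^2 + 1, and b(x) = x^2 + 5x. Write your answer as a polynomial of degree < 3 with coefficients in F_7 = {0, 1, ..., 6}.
a · b ≡ 6x^2 + 4x + 4 (mod f(x))

Multiply in F_7[x]: a(x)·b(x) = (x^2 + 1)·(x^2 + 5x) = x^4 + 5x^3 + x^2 + 5x. This has degree ≥ 3, so divide by f(x) over F_7: x^4 + 5x^3 + x^2 + 5x = (x + 1)·(x^3 + 4x^2 + 5x + 3) + (6x^2 + 4x + 4). Hence a·b ≡ 6x^2 + 4x + 4 (mod f). (F_7[x]/(f) is a field with 7^3 = 343 elements since f is irreducible of degree 3.)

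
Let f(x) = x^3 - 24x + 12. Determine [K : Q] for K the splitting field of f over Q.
[K : Q] = 6

By the rational root test, any rational root of the monic integer polynomial f(x) = x^3 - 24x + 12 must be an integer dividing the constant term 12, i.e. one of ±{1, 2, 3, 4, 6, 12}. Evaluating: f(1) = -11, f(-1) = 35, f(2) = -28, f(-2) = 52, f(3) = -33, f(-3) = 57, f(4) = -20, f(-4) = 44, f(6) = 84, f(-6) = -60, f(12) = 1452, f(-12) = -1428; none is 0, so f has no rational root and is therefore irreducible over Q (a cubic with no linear factor over a field is irreducible). For an irreducible cubic, the Galois group is A_3 or S_3 according as the discriminant disc(f) = -4a^3 - 27b^2 = -4·(-24)^3 - 27·(12)^2 = 51408 is or is not a square in Q. Here disc(f) = 51408 is not a perfect square in Q, so the Galois group of f over Q is not contained in A_3 and must be all of S_3. The splitting field has degree |S_3| = 6 over Q, so [K : Q] = 6.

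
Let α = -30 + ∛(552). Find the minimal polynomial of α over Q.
m_α(x) = x^3 + 90x^2 + 2700x + 26448

Set β = α + 30 = ∛(552), so β^3 = 552. Then (α + 30)^3 - 552 = 0, i.e. α is a root of g(x) = (x + 30)^3 - 552 = x^3 + 90x^2 + 2700x + 26448. Since g(x) = h(x + 30) where h(x) = x^3 - 552, and h is irreducible over Q (because 552 is not a perfect cube, so h has no rational root, and a monic cubic with no rational root is irreducible), g is also irreducible (irreducibility is preserved under the substitution x → x + 30). Hence m_α(x) = x^3 + 90x^2 + 2700x + 26448.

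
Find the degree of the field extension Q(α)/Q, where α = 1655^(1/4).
[Q(α):Q] = 4

α is a root of x^4 - 1655. By Eisenstein's criterion at the prime p = 5 (which divides the constant term 1655 but p^2 = 25 does not, since 1655 is squarefree), x^4 - 1655 is irreducible over Q. Hence [Q(α):Q] = 4.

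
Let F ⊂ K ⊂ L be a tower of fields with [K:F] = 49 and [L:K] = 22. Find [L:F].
[L:F] = 1078

The tower law says that for any tower of field extensions F ⊂ K ⊂ L with finite degrees, [L:F] = [L:K] · [K:F]. Here this gives [L:F] = 22 · 49 = 1078.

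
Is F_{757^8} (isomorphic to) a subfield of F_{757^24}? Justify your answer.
Yes: F_{757^8} is a subfield of F_{757^24}

F_{p^m} embeds in F_{p^n} iff m | n (since F_{p^n} is the splitting field of x^(p^n) - x, and F_{p^m} ⊂ F_{p^n} forces p^n to be a power of p^m, i.e. m | n; conversely if m | n then every root of x^(p^m) - x is a root of x^(p^n) - x). Here 8 | 24 (since 24 = 3·8), so F_{757^8} is a subfield of F_{757^24}, and [F_{757^24} : F_{757^8}] = 24/8 = 3.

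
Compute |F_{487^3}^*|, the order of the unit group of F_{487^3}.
|F_{487^3}^*| = 115501302

F_{487^3} has 487^3 = 115501303 elements; its multiplicative group consists of all nonzero elements, so |F_{487^3}^*| = 115501303 - 1 = 115501302. (It is cyclic since any finite subgroup of the multiplicative group of a field is cyclic.)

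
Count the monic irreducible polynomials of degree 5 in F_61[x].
There are 168919248 monic irreducible polynomials of degree 5 over F_61

Each element of F_{61^5} that lies in no proper subfield is a root of exactly one monic irreducible of degree 5 over F_61, and each such polynomial has 5 distinct roots in F_{61^5}. By Möbius inversion the count is N_61(5) = (1/5) Σ_{d|5} μ(5/d) · 61^d = (1/5)(μ(5)·61^1 + μ(1)·61^5) = 844596240/5 = 168919248.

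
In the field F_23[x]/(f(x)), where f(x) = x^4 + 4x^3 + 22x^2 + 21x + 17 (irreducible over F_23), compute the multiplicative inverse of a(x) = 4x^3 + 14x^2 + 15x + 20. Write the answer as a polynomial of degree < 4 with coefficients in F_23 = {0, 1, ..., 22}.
a(x)^(-1) ≡ 5x^3 + 9x^2 + 13x + 8 (mod f(x))

Since f is irreducible over F_23, F_23[x]/(f) is a field and a(x) ≠ 0 has an inverse. Apply the extended Euclidean algorithm to f(x) and a(x) in F_23[x]: f(x) = (6x + 3)·a(x) + (5x^2 + 17x + 3);  a(x) = (10x + 1)·(5x^2 + 17x + 3) + (14x + 17);  (5x^2 + 17x + 3) = (2x + 7)·(14x + 17) + (22). The last nonzero remainder is the constant 22 = gcd(f, a) in F_23. Back-substituting through the division chain expresses 22 = s(x)·a(x) + t(x)·f(x) with s(x) ≡ 18x^3 + 14x^2 + 10x + 15 (mod f), so (18x^3 + 14x^2 + 10x + 15)·a(x) ≡ 22 (mod f). Multiplying by 22^(-1) ≡ 22 in F_23 gives a(x)^(-1) ≡ 22·(18x^3 + 14x^2 + 10x + 15) ≡ 5x^3 + 9x^2 + 13x + 8 (mod f). Check: (4x^3 + 14x^2 + 15x + 20)·(5x^3 + 9x^2 + 13x + 8) = 20x^6 + 14x^5 + 12x^3 + 4x^2 + 12x + 22 ≡ 1 (mod x^4 + 4x^3 + 22x^2 + 21x + 17).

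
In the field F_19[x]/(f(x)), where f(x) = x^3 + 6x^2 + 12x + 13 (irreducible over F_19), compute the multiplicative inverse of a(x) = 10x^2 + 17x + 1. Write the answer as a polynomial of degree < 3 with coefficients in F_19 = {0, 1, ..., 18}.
a(x)^(-1) ≡ 5x^2 + 6x (mod f(x))

Since f is irreducible over F_19, F_19[x]/(f) is a field and a(x) ≠ 0 has an inverse. Apply the extended Euclidean algorithm to f(x) and a(x) in F_19[x]: f(x) = (2x + 1)·a(x) + (12x + 12);  a(x) = (4x + 18)·(12x + 12) + (13). The last nonzero remainder is the constant 13 = gcd(f, a) in F_19. Back-substituting through the division chain expresses 13 = s(x)·a(x) + t(x)·f(x) with s(x) ≡ 8x^2 + 2x (mod f), so (8x^2 + 2x)·a(x) ≡ 13 (mod f). Multiplying by 13^(-1) ≡ 3 in F_19 gives a(x)^(-1) ≡ 3·(8x^2 + 2x) ≡ 5x^2 + 6x (mod f). Check: (10x^2 + 17x + 1)·(5x^2 + 6x) = 12x^4 + 12x^3 + 12x^2 + 6x ≡ 1 (mod x^3 + 6x^2 + 12x + 13).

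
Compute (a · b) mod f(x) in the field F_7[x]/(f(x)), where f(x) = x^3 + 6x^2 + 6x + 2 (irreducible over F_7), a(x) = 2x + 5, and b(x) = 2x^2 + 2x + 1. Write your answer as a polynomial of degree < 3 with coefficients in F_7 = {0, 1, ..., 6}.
a · b ≡ 4x^2 + 2x + 4 (mod f(x))

Multiply in F_7[x]: a(x)·b(x) = (2x + 5)·(2x^2 + 2x + 1) = 4x^3 + 5x + 5. This has degree ≥ 3, so divide by f(x) over F_7: 4x^3 + 5x + 5 = (4)·(x^3 + 6x^2 + 6x + 2) + (4x^2 + 2x + 4). Hence a·b ≡ 4x^2 + 2x + 4 (mod f). (F_7[x]/(f) is a field with 7^3 = 343 elements since f is irreducible of degree 3.)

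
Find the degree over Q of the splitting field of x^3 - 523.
[K : Q] = 6

The roots of x^3 - 523 are ∛523, ω∛523, ω^2∛523 where ω = e^(2πi/3) is a primitive cube root of unity, so K = Q(∛523, ω). Now [Q(∛523):Q] = 3 (since 523 is not a perfect cube, x^3 - 523 is irreducible) and [Q(ω):Q] = 2. Both 2 and 3 divide [K:Q], and [K:Q] ≤ 3·2 = 6, so [K:Q] = 6. (Equivalently: Q(∛523) ⊂ R but ω ∉ R, so [K : Q(∛523)] = 2.)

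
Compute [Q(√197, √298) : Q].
[Q(√197, √298) : Q] = 4

[Q(√197):Q] = 2 (min poly x^2 - 197, irreducible since 197 is squarefree > 1). For the top step, suppose √298 ∈ Q(√197), say √298 = c + d√197 with c, d ∈ Q. Squaring: 298 = c^2 + 197d^2 + 2cd√197. Since √197 ∉ Q this forces 2cd = 0. If d = 0 then √298 = c ∈ Q, contradicting 298 squarefree > 1. If c = 0 then 298 = 197d^2, so 197·298 = (197d)^2 is a perfect square in Q — but 197·298 = 58706 is not a perfect square (since 197 and 298 are distinct squarefree integers). Contradiction. Hence √298 ∉ Q(√197), so x^2 - 298 stays irreducible over Q(√197) and [Q(√197, √298) : Q(√197)] = 2. By the tower law, [Q(√197, √298) : Q] = 2 · 2 = 4.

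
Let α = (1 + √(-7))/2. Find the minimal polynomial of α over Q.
m_α(x) = x^2 - x + 2

From 2α - 1 = √(-7), squaring gives (2α - 1)^2 = -7, i.e. 4α^2 - 4α + 1 = -7, so α^2 - α + (1 + 7)/4 = 0. Since -7 ≡ 1 (mod 4), (1 + 7)/4 = 2 ∈ Z. The polynomial x^2 - x + 2 has discriminant 1 - 4·(2) = -7, which is not a perfect square in Q (d = -7 is squarefree and ≠ 1), so x^2 - x + 2 is irreducible over Q. It is the minimal polynomial of α.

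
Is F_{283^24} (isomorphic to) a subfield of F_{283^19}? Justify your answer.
No: F_{283^24} is not a subfield of F_{283^19}

F_{p^m} embeds in F_{p^n} iff m | n. Here 24 ∤ 19 (since 19 = 0·24 + 19 with remainder 19 ≠ 0), so F_{283^24} is not a subfield of F_{283^19}. Equivalently: if it were, the tower law would give 24 = [F_{283^24}:F_283] dividing [F_{283^19}:F_283] = 19, contradiction.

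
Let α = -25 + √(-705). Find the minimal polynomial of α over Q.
m_α(x) = x^2 + 50x + 1330

From α + 25 = √(-705), squaring gives (α + 25)^2 = -705, i.e. α^2 + 50α + 625 = -705, so α^2 + 50α + 1330 = 0. The discriminant of x^2 + 50x + 1330 is (50)^2 - 4·(1330) = 2500 - 5320 = -2820, and 4·(-705) is not a perfect square in Q since -705 is squarefree and ≠ 1. Hence x^2 + 50x + 1330 is irreducible over Q and is the minimal polynomial of α.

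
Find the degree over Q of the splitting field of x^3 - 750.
[K : Q] = 6

The roots of x^3 - 750 are ∛750, ω∛750, ω^2∛750 where ω = e^(2πi/3) is a primitive cube root of unity, so K = Q(∛750, ω). Now [Q(∛750):Q] = 3 (since 750 is not a perfect cube, x^3 - 750 is irreducible) and [Q(ω):Q] = 2. Both 2 and 3 divide [K:Q], and [K:Q] ≤ 3·2 = 6, so [K:Q] = 6. (Equivalently: Q(∛750) ⊂ R but ω ∉ R, so [K : Q(∛750)] = 2.)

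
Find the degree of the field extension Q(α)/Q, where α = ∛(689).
[Q(α):Q] = 3

The minimal polynomial of α is x^3 - 689, irreducible over Q since 689 is not a perfect cube (so x^3 - 689 has no rational root). Hence [Q(α):Q] = deg(m_α) = 3.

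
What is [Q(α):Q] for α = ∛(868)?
[Q(α):Q] = 3

The minimal polynomial of α is x^3 - 868, irreducible over Q since 868 is not a perfect cube (so x^3 - 868 has no rational root). Hence [Q(α):Q] = deg(m_α) = 3.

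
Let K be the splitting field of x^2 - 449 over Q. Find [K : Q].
[K : Q] = 2

f(x) = x^2 - 449 factors as (x - √449)(x + √449). The splitting field is K = Q(√449). Since 449 is squarefree and > 1, it is not a perfect square, so x^2 - 449 is irreducible over Q and [Q(√449) : Q] = 2. Hence [K : Q] = 2.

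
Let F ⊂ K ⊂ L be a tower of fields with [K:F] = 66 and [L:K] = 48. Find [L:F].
[L:F] = 3168

The tower law says that for any tower of field extensions F ⊂ K ⊂ L with finite degrees, [L:F] = [L:K] · [K:F]. Here this gives [L:F] = 48 · 66 = 3168.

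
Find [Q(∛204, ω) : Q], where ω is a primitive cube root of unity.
[Q(∛204, ω) : Q] = 6

[Q(∛204):Q] = 3 (min poly x^3 - 204, irreducible since 204 is not a perfect cube). [Q(ω):Q] = 2 (min poly x^2 + x + 1). Since Q(∛204) ⊂ R and ω ∉ R, we have ω ∉ Q(∛204), so x^2 + x + 1 remains irreducible over Q(∛204) and [Q(∛204, ω) : Q(∛204)] = 2. By the tower law, [Q(∛204, ω) : Q] = 3 · 2 = 6. (In fact Q(∛204, ω) is the splitting field of x^3 - 204 over Q.)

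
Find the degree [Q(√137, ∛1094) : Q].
[Q(√137, ∛1094) : Q] = 6

Let L = Q(√137, ∛1094). Since Q(√137) ⊂ L and [Q(√137):Q] = 2, the tower law gives 2 | [L:Q]. Likewise Q(∛1094) ⊂ L with [Q(∛1094):Q] = 3 (because 1094 is not a perfect cube), so 3 | [L:Q]. As gcd(2,3) = 1, [L:Q] is divisible by 6. Conversely L is generated over Q by √137 and ∛1094, so [L:Q] ≤ 2·3 = 6. Therefore [Q(√137, ∛1094) : Q] = 6.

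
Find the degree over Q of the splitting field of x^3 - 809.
[K : Q] = 6

The roots of x^3 - 809 are ∛809, ω∛809, ω^2∛809 where ω = e^(2πi/3) is a primitive cube root of unity, so K = Q(∛809, ω). Now [Q(∛809):Q] = 3 (since 809 is not a perfect cube, x^3 - 809 is irreducible) and [Q(ω):Q] = 2. Both 2 and 3 divide [K:Q], and [K:Q] ≤ 3·2 = 6, so [K:Q] = 6. (Equivalently: Q(∛809) ⊂ R but ω ∉ R, so [K : Q(∛809)] = 2.)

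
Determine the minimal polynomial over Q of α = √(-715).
m_α(x) = x^2 + 715

α satisfies α^2 + 715 = 0, so x^2 + 715 annihilates α. Since d = -715 is squarefree and ≠ 1, it is not a perfect square in Q, so x^2 + 715 has no rational root and is therefore irreducible over Q (a degree-2 polynomial over a field is irreducible iff it has no root). Hence m_α(x) = x^2 + 715.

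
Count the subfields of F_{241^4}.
F_{241^4} has 3 subfields

The subfields of F_{p^n} are exactly the fields F_{p^d} for d | n (each is the fixed field of the unique index-d subgroup of Gal(F_{p^n}/F_p) ≅ Z/nZ). The divisors of n = 4 are {1, 2, 4}, giving 3 subfields: F_{241^1}, F_{241^2}, F_{241^4}.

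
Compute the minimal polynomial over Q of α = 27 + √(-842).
m_α(x) = x^2 - 54x + 1571

From α - 27 = √(-842), squaring gives (α - 27)^2 = -842, i.e. α^2 - 54α + 729 = -842, so α^2 - 54α + 1571 = 0. The discriminant of x^2 - 54x + 1571 is (-54)^2 - 4·(1571) = 2916 - 6284 = -3368, and 4·(-842) is not a perfect square in Q since -842 is squarefree and ≠ 1. Hence x^2 - 54x + 1571 is irreducible over Q and is the minimal polynomial of α.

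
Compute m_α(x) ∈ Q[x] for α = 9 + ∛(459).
m_α(x) = x^3 - 27x^2 + 243x - 1188

Set β = α - 9 = ∛(459), so β^3 = 459. Then (α - 9)^3 - 459 = 0, i.e. α is a root of g(x) = (x - 9)^3 - 459 = x^3 - 27x^2 + 243x - 1188. Since g(x) = h(x - 9) where h(x) = x^3 - 459, and h is irreducible over Q (because 459 is not a perfect cube, so h has no rational root, and a monic cubic with no rational root is irreducible), g is also irreducible (irreducibility is preserved under the substitution x → x - 9). Hence m_α(x) = x^3 - 27x^2 + 243x - 1188.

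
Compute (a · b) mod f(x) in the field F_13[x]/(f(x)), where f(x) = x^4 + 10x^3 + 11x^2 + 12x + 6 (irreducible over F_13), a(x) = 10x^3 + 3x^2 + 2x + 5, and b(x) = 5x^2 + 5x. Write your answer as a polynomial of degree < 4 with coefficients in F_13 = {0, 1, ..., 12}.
a · b ≡ 3x^3 + 8x^2 + 5x + 10 (mod f(x))

Multiply in F_13[x]: a(x)·b(x) = (10x^3 + 3x^2 + 2x + 5)·(5x^2 + 5x) = 11x^5 + 12x^3 + 9x^2 + 12x. This has degree ≥ 4, so divide by f(x) over F_13: 11x^5 + 12x^3 + 9x^2 + 12x = (11x + 7)·(x^4 + 10x^3 + 11x^2 + 12x + 6) + (3x^3 + 8x^2 + 5x + 10). Hence a·b ≡ 3x^3 + 8x^2 + 5x + 10 (mod f). (F_13[x]/(f) is a field with 13^4 = 28561 elements since f is irreducible of degree 4.)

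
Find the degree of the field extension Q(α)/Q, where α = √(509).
[Q(α):Q] = 2

[Q(α):Q] equals the degree of the minimal polynomial of α. Here α^2 = 509 and x^2 - 509 is irreducible (d = 509 is squarefree, ≠ 1, hence not a square), so deg(m_α) = 2. Thus [Q(α):Q] = 2.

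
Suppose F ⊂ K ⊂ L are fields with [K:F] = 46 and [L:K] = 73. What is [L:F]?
[L:F] = 3358

The tower law says that for any tower of field extensions F ⊂ K ⊂ L with finite degrees, [L:F] = [L:K] · [K:F]. Here this gives [L:F] = 73 · 46 = 3358.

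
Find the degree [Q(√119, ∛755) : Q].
[Q(√119, ∛755) : Q] = 6

Let L = Q(√119, ∛755). Since Q(√119) ⊂ L and [Q(√119):Q] = 2, the tower law gives 2 | [L:Q]. Likewise Q(∛755) ⊂ L with [Q(∛755):Q] = 3 (because 755 is not a perfect cube), so 3 | [L:Q]. As gcd(2,3) = 1, [L:Q] is divisible by 6. Conversely L is generated over Q by √119 and ∛755, so [L:Q] ≤ 2·3 = 6. Therefore [Q(√119, ∛755) : Q] = 6.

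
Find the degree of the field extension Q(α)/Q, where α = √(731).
[Q(α):Q] = 2

[Q(α):Q] equals the degree of the minimal polynomial of α. Here α^2 = 731 and x^2 - 731 is irreducible (d = 731 is squarefree, ≠ 1, hence not a square), so deg(m_α) = 2. Thus [Q(α):Q] = 2.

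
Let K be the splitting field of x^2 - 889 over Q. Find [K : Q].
[K : Q] = 2

f(x) = x^2 - 889 factors as (x - √889)(x + √889). The splitting field is K = Q(√889). Since 889 is squarefree and > 1, it is not a perfect square, so x^2 - 889 is irreducible over Q and [Q(√889) : Q] = 2. Hence [K : Q] = 2.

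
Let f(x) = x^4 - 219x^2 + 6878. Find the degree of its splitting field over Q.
[K : Q] = 4

Solving the quadratic in x^2: x^2 = (219 ± √(219^2 - 4·6878))/2 = (219 ± √20449)/2 = (219 ± 143)/2, giving x^2 = 181 or x^2 = 38. So f(x) = (x^2 - 181)(x^2 - 38) and the roots of f are ±√181, ±√38. Hence the splitting field is K = Q(√181, √38). Since 181 and 38 are distinct squarefree integers > 1, their product 6878 is not a perfect square, so √38 ∉ Q(√181). By the tower law [K:Q] = [Q(√181,√38):Q(√181)] · [Q(√181):Q] = 2 · 2 = 4.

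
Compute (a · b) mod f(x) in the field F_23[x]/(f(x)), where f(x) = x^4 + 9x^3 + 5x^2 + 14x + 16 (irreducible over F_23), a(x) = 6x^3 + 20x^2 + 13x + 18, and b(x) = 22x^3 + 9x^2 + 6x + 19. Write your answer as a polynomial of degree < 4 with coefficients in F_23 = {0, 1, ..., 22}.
a · b ≡ 17x^3 + 2x^2 + 11x + 17 (mod f(x))

Multiply in F_23[x]: a(x)·b(x) = (6x^3 + 20x^2 + 13x + 18)·(22x^3 + 9x^2 + 6x + 19) = 17x^6 + 11x^5 + 19x^4 + 11x^3 + 22x^2 + 10x + 20. This has degree ≥ 4, so divide by f(x) over F_23: 17x^6 + 11x^5 + 19x^4 + 11x^3 + 22x^2 + 10x + 20 = (17x^2 + 19x + 16)·(x^4 + 9x^3 + 5x^2 + 14x + 16) + (17x^3 + 2x^2 + 11x + 17). Hence a·b ≡ 17x^3 + 2x^2 + 11x + 17 (mod f). (F_23[x]/(f) is a field with 23^4 = 279841 elements since f is irreducible of degree 4.)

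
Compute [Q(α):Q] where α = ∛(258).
[Q(α):Q] = 3

The minimal polynomial of α is x^3 - 258, irreducible over Q since 258 is not a perfect cube (so x^3 - 258 has no rational root). Hence [Q(α):Q] = deg(m_α) = 3.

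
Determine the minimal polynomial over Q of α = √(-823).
m_α(x) = x^2 + 823

α satisfies α^2 + 823 = 0, so x^2 + 823 annihilates α. Since d = -823 is squarefree and ≠ 1, it is not a perfect square in Q, so x^2 + 823 has no rational root and is therefore irreducible over Q (a degree-2 polynomial over a field is irreducible iff it has no root). Hence m_α(x) = x^2 + 823.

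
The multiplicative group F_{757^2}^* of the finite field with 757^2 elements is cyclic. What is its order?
|F_{757^2}^*| = 573048

F_{757^2} has 757^2 = 573049 elements; its multiplicative group consists of all nonzero elements, so |F_{757^2}^*| = 573049 - 1 = 573048. (It is cyclic since any finite subgroup of the multiplicative group of a field is cyclic.)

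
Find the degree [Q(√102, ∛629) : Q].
[Q(√102, ∛629) : Q] = 6

Let L = Q(√102, ∛629). Since Q(√102) ⊂ L and [Q(√102):Q] = 2, the tower law gives 2 | [L:Q]. Likewise Q(∛629) ⊂ L with [Q(∛629):Q] = 3 (because 629 is not a perfect cube), so 3 | [L:Q]. As gcd(2,3) = 1, [L:Q] is divisible by 6. Conversely L is generated over Q by √102 and ∛629, so [L:Q] ≤ 2·3 = 6. Therefore [Q(√102, ∛629) : Q] = 6.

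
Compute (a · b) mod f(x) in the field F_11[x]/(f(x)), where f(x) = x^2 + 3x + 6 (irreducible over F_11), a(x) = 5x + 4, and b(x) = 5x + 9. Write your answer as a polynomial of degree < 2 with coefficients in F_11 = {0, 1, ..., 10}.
a · b ≡ x + 7 (mod f(x))

Multiply in F_11[x]: a(x)·b(x) = (5x + 4)·(5x + 9) = 3x^2 + 10x + 3. This has degree ≥ 2, so divide by f(x) over F_11: 3x^2 + 10x + 3 = (3)·(x^2 + 3x + 6) + (x + 7). Hence a·b ≡ x + 7 (mod f). (F_11[x]/(f) is a field with 11^2 = 121 elements since f is irreducible of degree 2.)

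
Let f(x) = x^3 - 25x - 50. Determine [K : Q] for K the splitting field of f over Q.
[K : Q] = 6

By the rational root test, any rational root of the monic integer polynomial f(x) = x^3 - 25x - 50 must be an integer dividing the constant term -50, i.e. one of ±{1, 2, 5, 10, 25, 50}. Evaluating: f(1) = -74, f(-1) = -26, f(2) = -92, f(-2) = -8, f(5) = -50, f(-5) = -50, f(10) = 700, f(-10) = -800, f(25) = 14950, f(-25) = -15050, f(50) = 123700, f(-50) = -123800; none is 0, so f has no rational root and is therefore irreducible over Q (a cubic with no linear factor over a field is irreducible). For an irreducible cubic, the Galois group is A_3 or S_3 according as the discriminant disc(f) = -4a^3 - 27b^2 = -4·(-25)^3 - 27·(-50)^2 = -5000 is or is not a square in Q. Here disc(f) = -5000 is not a perfect square in Q, so the Galois group of f over Q is not contained in A_3 and must be all of S_3. The splitting field has degree |S_3| = 6 over Q, so [K : Q] = 6.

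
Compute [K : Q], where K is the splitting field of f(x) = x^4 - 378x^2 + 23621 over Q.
[K : Q] = 4

Solving the quadratic in x^2: x^2 = (378 ± √(378^2 - 4·23621))/2 = (378 ± √48400)/2 = (378 ± 220)/2, giving x^2 = 299 or x^2 = 79. So f(x) = (x^2 - 299)(x^2 - 79) and the roots of f are ±√299, ±√79. Hence the splitting field is K = Q(√299, √79). Since 299 and 79 are distinct squarefree integers > 1, their product 23621 is not a perfect square, so √79 ∉ Q(√299). By the tower law [K:Q] = [Q(√299,√79):Q(√299)] · [Q(√299):Q] = 2 · 2 = 4.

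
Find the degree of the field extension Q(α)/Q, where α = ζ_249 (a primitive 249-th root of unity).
[Q(α):Q] = 164

The minimal polynomial of ζ_249 over Q is the 249-th cyclotomic polynomial Φ_249(x), which is irreducible over Q and has degree φ(249) = 164. Hence [Q(α):Q] = φ(249) = 164.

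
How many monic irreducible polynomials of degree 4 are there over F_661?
There are 47724880830 monic irreducible polynomials of degree 4 over F_661

Each element of F_{661^4} that lies in no proper subfield is a root of exactly one monic irreducible of degree 4 over F_661, and each such polynomial has 4 distinct roots in F_{661^4}. By Möbius inversion the count is N_661(4) = (1/4) Σ_{d|4} μ(4/d) · 661^d = (1/4)(μ(4)·661^1 + μ(2)·661^2 + μ(1)·661^4) = 190899523320/4 = 47724880830.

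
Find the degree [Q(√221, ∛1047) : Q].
[Q(√221, ∛1047) : Q] = 6

Let L = Q(√221, ∛1047). Since Q(√221) ⊂ L and [Q(√221):Q] = 2, the tower law gives 2 | [L:Q]. Likewise Q(∛1047) ⊂ L with [Q(∛1047):Q] = 3 (because 1047 is not a perfect cube), so 3 | [L:Q]. As gcd(2,3) = 1, [L:Q] is divisible by 6. Conversely L is generated over Q by √221 and ∛1047, so [L:Q] ≤ 2·3 = 6. Therefore [Q(√221, ∛1047) : Q] = 6.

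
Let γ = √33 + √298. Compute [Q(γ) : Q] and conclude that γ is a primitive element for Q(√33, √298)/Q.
[Q(γ) : Q] = 4 (equivalently, Q(γ) = Q(√33, √298))

Obviously Q(γ) ⊆ Q(√33, √298), and [Q(√33, √298):Q] = 4 (since 33, 298 are distinct squarefree integers > 1 with 9834 not a perfect square). To show equality we compute the minimal polynomial of γ. From γ = √33 + √298: γ^2 = 33 + 2√(9834) + 298 = 331 + 2√(9834), so γ^2 - 331 = 2√(9834); squaring, (γ^2 - 331)^2 = 4·9834, i.e. γ^4 - 662γ^2 + 109561 - 39336 = 0, i.e. γ^4 - 662γ^2 + 70225 = 0. So γ is a root of x^4 - 662x^2 + 70225. This polynomial is irreducible over Q: it has no rational root (each ±√33 ± √298 is irrational), and any factorization into two quadratics over Q would force √(9834) ∈ Q (pairing opposite roots) or √33, √298 ∈ Q (other pairings), all impossible. Hence [Q(γ):Q] = 4 = [Q(√33, √298):Q], so Q(γ) = Q(√33, √298).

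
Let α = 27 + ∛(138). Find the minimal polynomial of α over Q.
m_α(x) = x^3 - 81x^2 + 2187x - 19821

Set β = α - 27 = ∛(138), so β^3 = 138. Then (α - 27)^3 - 138 = 0, i.e. α is a root of g(x) = (x - 27)^3 - 138 = x^3 - 81x^2 + 2187x - 19821. Since g(x) = h(x - 27) where h(x) = x^3 - 138, and h is irreducible over Q (because 138 is not a perfect cube, so h has no rational root, and a monic cubic with no rational root is irreducible), g is also irreducible (irreducibility is preserved under the substitution x → x - 27). Hence m_α(x) = x^3 - 81x^2 + 2187x - 19821.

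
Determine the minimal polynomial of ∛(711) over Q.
m_α(x) = x^3 - 711

α satisfies α^3 = 711, so x^3 - 711 annihilates α. By the rational root test, a rational root p/q (in lowest terms) of x^3 - 711 would satisfy p^3 = 711 q^3, forcing q = 1 and p^3 = 711; but 711 is not a perfect cube, contradiction. A monic cubic over Q with no rational root is irreducible (any nontrivial factorization would include a linear factor). Hence x^3 - 711 is the minimal polynomial of α, and in particular [Q(α):Q] = 3.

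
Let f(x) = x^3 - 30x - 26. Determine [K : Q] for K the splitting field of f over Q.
[K : Q] = 6

By the rational root test, any rational root of the monic integer polynomial f(x) = x^3 - 30x - 26 must be an integer dividing the constant term -26, i.e. one of ±{1, 2, 13, 26}. Evaluating: f(1) = -55, f(-1) = 3, f(2) = -78, f(-2) = 26, f(13) = 1781, f(-13) = -1833, f(26) = 16770, f(-26) = -16822; none is 0, so f has no rational root and is therefore irreducible over Q (a cubic with no linear factor over a field is irreducible). For an irreducible cubic, the Galois group is A_3 or S_3 according as the discriminant disc(f) = -4a^3 - 27b^2 = -4·(-30)^3 - 27·(-26)^2 = 89748 is or is not a square in Q. Here disc(f) = 89748 is not a perfect square in Q, so the Galois group of f over Q is not contained in A_3 and must be all of S_3. The splitting field has degree |S_3| = 6 over Q, so [K : Q] = 6.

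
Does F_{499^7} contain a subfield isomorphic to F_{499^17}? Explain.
No: F_{499^17} is not a subfield of F_{499^7}

F_{p^m} embeds in F_{p^n} iff m | n. Here 17 ∤ 7 (since 7 = 0·17 + 7 with remainder 7 ≠ 0), so F_{499^17} is not a subfield of F_{499^7}. Equivalently: if it were, the tower law would give 17 = [F_{499^17}:F_499] dividing [F_{499^7}:F_499] = 7, contradiction.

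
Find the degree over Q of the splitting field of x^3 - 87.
[K : Q] = 6

The roots of x^3 - 87 are ∛87, ω∛87, ω^2∛87 where ω = e^(2πi/3) is a primitive cube root of unity, so K = Q(∛87, ω). Now [Q(∛87):Q] = 3 (since 87 is not a perfect cube, x^3 - 87 is irreducible) and [Q(ω):Q] = 2. Both 2 and 3 divide [K:Q], and [K:Q] ≤ 3·2 = 6, so [K:Q] = 6. (Equivalently: Q(∛87) ⊂ R but ω ∉ R, so [K : Q(∛87)] = 2.)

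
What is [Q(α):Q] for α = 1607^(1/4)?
[Q(α):Q] = 4

α is a root of x^4 - 1607. By Eisenstein's criterion at the prime p = 1607 (which divides the constant term 1607 but p^2 = 2582449 does not, since 1607 is squarefree), x^4 - 1607 is irreducible over Q. Hence [Q(α):Q] = 4.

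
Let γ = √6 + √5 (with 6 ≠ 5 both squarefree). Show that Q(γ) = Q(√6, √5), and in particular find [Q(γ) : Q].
[Q(γ) : Q] = 4 (equivalently, Q(γ) = Q(√6, √5))

Obviously Q(γ) ⊆ Q(√6, √5), and [Q(√6, √5):Q] = 4 (since 6, 5 are distinct squarefree integers > 1 with 30 not a perfect square). To show equality we compute the minimal polynomial of γ. From γ = √6 + √5: γ^2 = 6 + 2√(30) + 5 = 11 + 2√(30), so γ^2 - 11 = 2√(30); squaring, (γ^2 - 11)^2 = 4·30, i.e. γ^4 - 22γ^2 + 121 - 120 = 0, i.e. γ^4 - 22γ^2 + 1 = 0. So γ is a root of x^4 - 22x^2 + 1. This polynomial is irreducible over Q: it has no rational root (each ±√6 ± √5 is irrational), and any factorization into two quadratics over Q would force √(30) ∈ Q (pairing opposite roots) or √6, √5 ∈ Q (other pairings), all impossible. Hence [Q(γ):Q] = 4 = [Q(√6, √5):Q], so Q(γ) = Q(√6, √5).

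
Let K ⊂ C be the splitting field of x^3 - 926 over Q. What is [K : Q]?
[K : Q] = 6

The roots of x^3 - 926 are ∛926, ω∛926, ω^2∛926 where ω = e^(2πi/3) is a primitive cube root of unity, so K = Q(∛926, ω). Now [Q(∛926):Q] = 3 (since 926 is not a perfect cube, x^3 - 926 is irreducible) and [Q(ω):Q] = 2. Both 2 and 3 divide [K:Q], and [K:Q] ≤ 3·2 = 6, so [K:Q] = 6. (Equivalently: Q(∛926) ⊂ R but ω ∉ R, so [K : Q(∛926)] = 2.)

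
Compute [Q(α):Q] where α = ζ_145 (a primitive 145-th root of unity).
[Q(α):Q] = 112

The minimal polynomial of ζ_145 over Q is the 145-th cyclotomic polynomial Φ_145(x), which is irreducible over Q and has degree φ(145) = 112. Hence [Q(α):Q] = φ(145) = 112.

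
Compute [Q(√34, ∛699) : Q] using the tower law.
[Q(√34, ∛699) : Q] = 6

Let L = Q(√34, ∛699). Since Q(√34) ⊂ L and [Q(√34):Q] = 2, the tower law gives 2 | [L:Q]. Likewise Q(∛699) ⊂ L with [Q(∛699):Q] = 3 (because 699 is not a perfect cube), so 3 | [L:Q]. As gcd(2,3) = 1, [L:Q] is divisible by 6. Conversely L is generated over Q by √34 and ∛699, so [L:Q] ≤ 2·3 = 6. Therefore [Q(√34, ∛699) : Q] = 6.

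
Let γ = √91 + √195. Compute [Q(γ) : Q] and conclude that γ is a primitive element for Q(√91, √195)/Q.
[Q(γ) : Q] = 4 (equivalently, Q(γ) = Q(√91, √195))

Obviously Q(γ) ⊆ Q(√91, √195), and [Q(√91, √195):Q] = 4 (since 91, 195 are distinct squarefree integers > 1 with 17745 not a perfect square). To show equality we compute the minimal polynomial of γ. From γ = √91 + √195: γ^2 = 91 + 2√(17745) + 195 = 286 + 2√(17745), so γ^2 - 286 = 2√(17745); squaring, (γ^2 - 286)^2 = 4·17745, i.e. γ^4 - 572γ^2 + 81796 - 70980 = 0, i.e. γ^4 - 572γ^2 + 10816 = 0. So γ is a root of x^4 - 572x^2 + 10816. This polynomial is irreducible over Q: it has no rational root (each ±√91 ± √195 is irrational), and any factorization into two quadratics over Q would force √(17745) ∈ Q (pairing opposite roots) or √91, √195 ∈ Q (other pairings), all impossible. Hence [Q(γ):Q] = 4 = [Q(√91, √195):Q], so Q(γ) = Q(√91, √195).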